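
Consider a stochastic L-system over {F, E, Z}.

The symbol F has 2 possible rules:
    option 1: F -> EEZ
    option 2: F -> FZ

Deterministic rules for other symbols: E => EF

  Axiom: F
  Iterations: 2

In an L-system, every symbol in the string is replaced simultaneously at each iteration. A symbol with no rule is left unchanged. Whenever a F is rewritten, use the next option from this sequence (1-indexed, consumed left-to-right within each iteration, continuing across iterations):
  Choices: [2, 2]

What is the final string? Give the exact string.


Step 0: F
Step 1: FZ  (used choices [2])
Step 2: FZZ  (used choices [2])

Answer: FZZ


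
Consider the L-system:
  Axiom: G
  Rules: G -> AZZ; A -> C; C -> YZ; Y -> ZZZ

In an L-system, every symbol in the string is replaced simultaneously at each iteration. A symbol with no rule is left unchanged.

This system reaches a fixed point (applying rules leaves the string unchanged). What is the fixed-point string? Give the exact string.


Answer: ZZZZZZ

Derivation:
Step 0: G
Step 1: AZZ
Step 2: CZZ
Step 3: YZZZ
Step 4: ZZZZZZ
Step 5: ZZZZZZ  (unchanged — fixed point at step 4)


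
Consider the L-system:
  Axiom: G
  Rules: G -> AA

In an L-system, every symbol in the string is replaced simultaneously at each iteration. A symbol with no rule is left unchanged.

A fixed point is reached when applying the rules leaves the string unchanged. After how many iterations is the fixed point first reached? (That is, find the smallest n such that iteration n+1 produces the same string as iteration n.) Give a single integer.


Step 0: G
Step 1: AA
Step 2: AA  (unchanged — fixed point at step 1)

Answer: 1


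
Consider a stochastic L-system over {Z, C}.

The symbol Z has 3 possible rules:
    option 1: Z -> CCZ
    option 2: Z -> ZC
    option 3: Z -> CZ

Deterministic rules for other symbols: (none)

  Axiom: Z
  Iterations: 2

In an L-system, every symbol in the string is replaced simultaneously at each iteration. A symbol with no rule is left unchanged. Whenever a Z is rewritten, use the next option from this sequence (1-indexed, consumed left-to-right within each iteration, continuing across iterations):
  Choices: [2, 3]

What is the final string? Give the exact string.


Answer: CZC

Derivation:
Step 0: Z
Step 1: ZC  (used choices [2])
Step 2: CZC  (used choices [3])


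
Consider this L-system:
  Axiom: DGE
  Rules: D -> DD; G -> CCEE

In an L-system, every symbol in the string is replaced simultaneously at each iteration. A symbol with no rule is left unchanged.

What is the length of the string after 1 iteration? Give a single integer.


Answer: 7

Derivation:
Step 0: length = 3
Step 1: length = 7


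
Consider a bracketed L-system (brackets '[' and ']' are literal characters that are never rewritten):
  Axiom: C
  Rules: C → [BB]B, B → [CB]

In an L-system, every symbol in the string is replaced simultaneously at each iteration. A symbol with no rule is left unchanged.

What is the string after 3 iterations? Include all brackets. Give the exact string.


Step 0: C
Step 1: [BB]B
Step 2: [[CB][CB]][CB]
Step 3: [[[BB]B[CB]][[BB]B[CB]]][[BB]B[CB]]

Answer: [[[BB]B[CB]][[BB]B[CB]]][[BB]B[CB]]


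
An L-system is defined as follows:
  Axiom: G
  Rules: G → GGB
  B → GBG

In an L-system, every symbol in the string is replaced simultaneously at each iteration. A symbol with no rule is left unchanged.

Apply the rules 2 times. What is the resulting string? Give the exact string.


Answer: GGBGGBGBG

Derivation:
Step 0: G
Step 1: GGB
Step 2: GGBGGBGBG


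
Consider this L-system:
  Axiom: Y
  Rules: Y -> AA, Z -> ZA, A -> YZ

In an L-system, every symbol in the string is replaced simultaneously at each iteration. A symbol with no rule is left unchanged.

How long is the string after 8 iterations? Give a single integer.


Answer: 256

Derivation:
Step 0: length = 1
Step 1: length = 2
Step 2: length = 4
Step 3: length = 8
Step 4: length = 16
Step 5: length = 32
Step 6: length = 64
Step 7: length = 128
Step 8: length = 256


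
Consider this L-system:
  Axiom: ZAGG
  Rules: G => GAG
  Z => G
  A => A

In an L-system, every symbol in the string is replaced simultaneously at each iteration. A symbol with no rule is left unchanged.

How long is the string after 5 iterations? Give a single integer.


Step 0: length = 4
Step 1: length = 8
Step 2: length = 18
Step 3: length = 38
Step 4: length = 78
Step 5: length = 158

Answer: 158


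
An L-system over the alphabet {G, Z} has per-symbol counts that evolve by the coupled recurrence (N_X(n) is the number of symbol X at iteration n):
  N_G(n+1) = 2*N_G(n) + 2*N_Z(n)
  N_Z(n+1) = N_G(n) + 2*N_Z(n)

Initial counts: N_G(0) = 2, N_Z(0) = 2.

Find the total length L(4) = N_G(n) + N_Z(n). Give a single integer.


Step 0: N_G=2, N_Z=2, L=4
Step 1: N_G=8, N_Z=6, L=14
Step 2: N_G=28, N_Z=20, L=48
Step 3: N_G=96, N_Z=68, L=164
Step 4: N_G=328, N_Z=232, L=560

Answer: 560


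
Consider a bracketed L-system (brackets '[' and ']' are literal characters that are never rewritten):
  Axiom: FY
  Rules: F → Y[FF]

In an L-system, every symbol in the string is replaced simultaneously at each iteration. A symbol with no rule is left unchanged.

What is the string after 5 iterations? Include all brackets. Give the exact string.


Answer: Y[Y[Y[Y[Y[FF]Y[FF]]Y[Y[FF]Y[FF]]]Y[Y[Y[FF]Y[FF]]Y[Y[FF]Y[FF]]]]Y[Y[Y[Y[FF]Y[FF]]Y[Y[FF]Y[FF]]]Y[Y[Y[FF]Y[FF]]Y[Y[FF]Y[FF]]]]]Y

Derivation:
Step 0: FY
Step 1: Y[FF]Y
Step 2: Y[Y[FF]Y[FF]]Y
Step 3: Y[Y[Y[FF]Y[FF]]Y[Y[FF]Y[FF]]]Y
Step 4: Y[Y[Y[Y[FF]Y[FF]]Y[Y[FF]Y[FF]]]Y[Y[Y[FF]Y[FF]]Y[Y[FF]Y[FF]]]]Y
Step 5: Y[Y[Y[Y[Y[FF]Y[FF]]Y[Y[FF]Y[FF]]]Y[Y[Y[FF]Y[FF]]Y[Y[FF]Y[FF]]]]Y[Y[Y[Y[FF]Y[FF]]Y[Y[FF]Y[FF]]]Y[Y[Y[FF]Y[FF]]Y[Y[FF]Y[FF]]]]]Y


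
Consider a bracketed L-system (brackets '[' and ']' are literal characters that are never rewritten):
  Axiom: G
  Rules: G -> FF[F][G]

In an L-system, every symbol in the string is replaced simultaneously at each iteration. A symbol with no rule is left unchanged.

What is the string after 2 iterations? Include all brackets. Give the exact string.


Step 0: G
Step 1: FF[F][G]
Step 2: FF[F][FF[F][G]]

Answer: FF[F][FF[F][G]]


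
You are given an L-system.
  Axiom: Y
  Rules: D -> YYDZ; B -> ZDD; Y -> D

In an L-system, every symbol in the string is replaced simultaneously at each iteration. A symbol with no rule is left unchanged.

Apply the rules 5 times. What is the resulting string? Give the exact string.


Step 0: Y
Step 1: D
Step 2: YYDZ
Step 3: DDYYDZZ
Step 4: YYDZYYDZDDYYDZZZ
Step 5: DDYYDZZDDYYDZZYYDZYYDZDDYYDZZZZ

Answer: DDYYDZZDDYYDZZYYDZYYDZDDYYDZZZZ


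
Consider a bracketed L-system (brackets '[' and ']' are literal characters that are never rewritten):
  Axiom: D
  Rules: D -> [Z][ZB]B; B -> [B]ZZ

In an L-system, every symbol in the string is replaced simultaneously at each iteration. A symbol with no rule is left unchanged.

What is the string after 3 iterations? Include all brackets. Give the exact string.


Step 0: D
Step 1: [Z][ZB]B
Step 2: [Z][Z[B]ZZ][B]ZZ
Step 3: [Z][Z[[B]ZZ]ZZ][[B]ZZ]ZZ

Answer: [Z][Z[[B]ZZ]ZZ][[B]ZZ]ZZ


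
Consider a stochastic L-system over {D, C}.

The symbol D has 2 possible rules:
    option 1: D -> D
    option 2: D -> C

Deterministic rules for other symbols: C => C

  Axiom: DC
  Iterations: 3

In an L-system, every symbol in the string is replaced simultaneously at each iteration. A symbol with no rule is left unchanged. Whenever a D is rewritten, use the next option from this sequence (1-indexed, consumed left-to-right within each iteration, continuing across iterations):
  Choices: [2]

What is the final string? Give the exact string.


Step 0: DC
Step 1: CC  (used choices [2])
Step 2: CC  (used choices [])
Step 3: CC  (used choices [])

Answer: CC


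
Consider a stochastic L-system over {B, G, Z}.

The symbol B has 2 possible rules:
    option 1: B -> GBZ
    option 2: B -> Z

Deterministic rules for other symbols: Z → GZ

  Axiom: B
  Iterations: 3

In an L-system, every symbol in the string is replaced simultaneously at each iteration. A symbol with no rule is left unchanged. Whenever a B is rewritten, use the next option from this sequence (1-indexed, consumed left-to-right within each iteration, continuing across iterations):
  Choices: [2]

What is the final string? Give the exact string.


Step 0: B
Step 1: Z  (used choices [2])
Step 2: GZ  (used choices [])
Step 3: GGZ  (used choices [])

Answer: GGZ


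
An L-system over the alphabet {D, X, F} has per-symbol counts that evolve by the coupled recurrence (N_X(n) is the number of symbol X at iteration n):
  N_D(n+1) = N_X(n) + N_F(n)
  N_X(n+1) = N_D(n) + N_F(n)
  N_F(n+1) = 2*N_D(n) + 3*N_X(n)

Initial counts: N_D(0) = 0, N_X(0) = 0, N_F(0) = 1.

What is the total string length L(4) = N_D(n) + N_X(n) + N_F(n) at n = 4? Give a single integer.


Answer: 52

Derivation:
Step 0: N_D=0, N_X=0, N_F=1, L=1
Step 1: N_D=1, N_X=1, N_F=0, L=2
Step 2: N_D=1, N_X=1, N_F=5, L=7
Step 3: N_D=6, N_X=6, N_F=5, L=17
Step 4: N_D=11, N_X=11, N_F=30, L=52


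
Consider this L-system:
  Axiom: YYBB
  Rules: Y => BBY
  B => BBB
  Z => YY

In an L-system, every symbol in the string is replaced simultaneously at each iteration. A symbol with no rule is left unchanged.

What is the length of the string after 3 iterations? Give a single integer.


Answer: 108

Derivation:
Step 0: length = 4
Step 1: length = 12
Step 2: length = 36
Step 3: length = 108


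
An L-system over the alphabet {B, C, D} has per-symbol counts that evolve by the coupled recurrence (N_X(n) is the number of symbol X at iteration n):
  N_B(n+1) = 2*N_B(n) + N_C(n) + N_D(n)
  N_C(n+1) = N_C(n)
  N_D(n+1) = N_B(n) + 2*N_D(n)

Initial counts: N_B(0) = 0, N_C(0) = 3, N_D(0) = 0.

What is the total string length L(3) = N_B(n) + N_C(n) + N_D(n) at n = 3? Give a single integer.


Step 0: N_B=0, N_C=3, N_D=0, L=3
Step 1: N_B=3, N_C=3, N_D=0, L=6
Step 2: N_B=9, N_C=3, N_D=3, L=15
Step 3: N_B=24, N_C=3, N_D=15, L=42

Answer: 42


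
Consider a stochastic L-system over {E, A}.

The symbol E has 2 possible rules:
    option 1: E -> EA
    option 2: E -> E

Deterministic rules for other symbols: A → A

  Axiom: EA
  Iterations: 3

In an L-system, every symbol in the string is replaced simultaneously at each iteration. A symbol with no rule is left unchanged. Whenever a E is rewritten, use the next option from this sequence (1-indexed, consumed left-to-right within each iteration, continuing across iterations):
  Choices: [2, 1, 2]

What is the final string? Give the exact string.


Step 0: EA
Step 1: EA  (used choices [2])
Step 2: EAA  (used choices [1])
Step 3: EAA  (used choices [2])

Answer: EAA


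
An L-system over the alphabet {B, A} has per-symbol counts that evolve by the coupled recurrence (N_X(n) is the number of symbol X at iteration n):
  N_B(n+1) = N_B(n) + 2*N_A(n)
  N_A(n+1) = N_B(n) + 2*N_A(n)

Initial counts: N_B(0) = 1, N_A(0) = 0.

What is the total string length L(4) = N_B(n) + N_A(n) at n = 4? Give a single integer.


Step 0: N_B=1, N_A=0, L=1
Step 1: N_B=1, N_A=1, L=2
Step 2: N_B=3, N_A=3, L=6
Step 3: N_B=9, N_A=9, L=18
Step 4: N_B=27, N_A=27, L=54

Answer: 54


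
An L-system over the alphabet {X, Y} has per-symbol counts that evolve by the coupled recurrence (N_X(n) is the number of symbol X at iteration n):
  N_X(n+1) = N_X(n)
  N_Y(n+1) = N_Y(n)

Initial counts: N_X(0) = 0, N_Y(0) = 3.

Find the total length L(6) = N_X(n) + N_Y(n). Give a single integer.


Answer: 3

Derivation:
Step 0: N_X=0, N_Y=3, L=3
Step 1: N_X=0, N_Y=3, L=3
Step 2: N_X=0, N_Y=3, L=3
Step 3: N_X=0, N_Y=3, L=3
Step 4: N_X=0, N_Y=3, L=3
Step 5: N_X=0, N_Y=3, L=3
Step 6: N_X=0, N_Y=3, L=3


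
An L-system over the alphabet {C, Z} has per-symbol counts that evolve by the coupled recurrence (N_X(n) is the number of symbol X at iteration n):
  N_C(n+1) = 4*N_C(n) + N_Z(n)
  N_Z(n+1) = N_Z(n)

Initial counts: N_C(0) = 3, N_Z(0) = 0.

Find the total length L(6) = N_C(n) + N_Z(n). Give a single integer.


Answer: 12288

Derivation:
Step 0: N_C=3, N_Z=0, L=3
Step 1: N_C=12, N_Z=0, L=12
Step 2: N_C=48, N_Z=0, L=48
Step 3: N_C=192, N_Z=0, L=192
Step 4: N_C=768, N_Z=0, L=768
Step 5: N_C=3072, N_Z=0, L=3072
Step 6: N_C=12288, N_Z=0, L=12288


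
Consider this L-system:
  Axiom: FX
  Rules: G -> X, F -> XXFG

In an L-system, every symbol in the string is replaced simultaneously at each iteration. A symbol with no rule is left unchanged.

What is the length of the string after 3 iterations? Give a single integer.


Step 0: length = 2
Step 1: length = 5
Step 2: length = 8
Step 3: length = 11

Answer: 11


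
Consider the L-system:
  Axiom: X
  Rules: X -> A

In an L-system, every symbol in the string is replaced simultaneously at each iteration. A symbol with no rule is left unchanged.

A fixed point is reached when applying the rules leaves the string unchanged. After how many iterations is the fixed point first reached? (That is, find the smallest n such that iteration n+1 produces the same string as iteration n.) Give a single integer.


Step 0: X
Step 1: A
Step 2: A  (unchanged — fixed point at step 1)

Answer: 1


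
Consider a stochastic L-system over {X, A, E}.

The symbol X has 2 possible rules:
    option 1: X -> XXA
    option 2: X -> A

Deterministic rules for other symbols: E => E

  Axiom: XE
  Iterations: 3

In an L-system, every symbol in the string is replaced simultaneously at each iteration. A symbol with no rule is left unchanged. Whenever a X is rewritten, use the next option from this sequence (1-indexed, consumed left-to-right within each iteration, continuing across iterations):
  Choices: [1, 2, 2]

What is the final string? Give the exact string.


Step 0: XE
Step 1: XXAE  (used choices [1])
Step 2: AAAE  (used choices [2, 2])
Step 3: AAAE  (used choices [])

Answer: AAAE


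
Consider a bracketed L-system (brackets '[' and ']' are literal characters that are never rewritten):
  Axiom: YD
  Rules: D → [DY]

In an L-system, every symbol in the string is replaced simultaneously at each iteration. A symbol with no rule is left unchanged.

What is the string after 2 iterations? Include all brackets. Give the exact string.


Step 0: YD
Step 1: Y[DY]
Step 2: Y[[DY]Y]

Answer: Y[[DY]Y]


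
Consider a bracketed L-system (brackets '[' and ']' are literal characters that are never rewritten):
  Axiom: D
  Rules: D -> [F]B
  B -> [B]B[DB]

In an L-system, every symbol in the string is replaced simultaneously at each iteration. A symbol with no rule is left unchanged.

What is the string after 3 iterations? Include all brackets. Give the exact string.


Step 0: D
Step 1: [F]B
Step 2: [F][B]B[DB]
Step 3: [F][[B]B[DB]][B]B[DB][[F]B[B]B[DB]]

Answer: [F][[B]B[DB]][B]B[DB][[F]B[B]B[DB]]


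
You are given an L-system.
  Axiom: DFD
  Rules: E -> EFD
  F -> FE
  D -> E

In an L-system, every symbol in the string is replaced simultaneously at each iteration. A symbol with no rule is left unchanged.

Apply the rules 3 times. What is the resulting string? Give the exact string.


Answer: EFDFEEFEEFDEFDFEEEFDFEE

Derivation:
Step 0: DFD
Step 1: EFEE
Step 2: EFDFEEFDEFD
Step 3: EFDFEEFEEFDEFDFEEEFDFEE


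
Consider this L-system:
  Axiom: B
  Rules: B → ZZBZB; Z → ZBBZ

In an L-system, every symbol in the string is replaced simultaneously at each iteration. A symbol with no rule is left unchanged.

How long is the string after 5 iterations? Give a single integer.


Step 0: length = 1
Step 1: length = 5
Step 2: length = 22
Step 3: length = 98
Step 4: length = 436
Step 5: length = 1940

Answer: 1940


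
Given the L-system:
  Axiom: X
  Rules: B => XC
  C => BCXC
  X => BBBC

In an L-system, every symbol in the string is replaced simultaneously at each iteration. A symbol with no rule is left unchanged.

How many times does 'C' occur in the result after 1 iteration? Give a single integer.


Step 0: X  (0 'C')
Step 1: BBBC  (1 'C')

Answer: 1


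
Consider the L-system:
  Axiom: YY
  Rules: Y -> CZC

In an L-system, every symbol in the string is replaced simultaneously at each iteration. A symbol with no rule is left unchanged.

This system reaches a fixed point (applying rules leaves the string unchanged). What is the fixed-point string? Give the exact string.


Answer: CZCCZC

Derivation:
Step 0: YY
Step 1: CZCCZC
Step 2: CZCCZC  (unchanged — fixed point at step 1)


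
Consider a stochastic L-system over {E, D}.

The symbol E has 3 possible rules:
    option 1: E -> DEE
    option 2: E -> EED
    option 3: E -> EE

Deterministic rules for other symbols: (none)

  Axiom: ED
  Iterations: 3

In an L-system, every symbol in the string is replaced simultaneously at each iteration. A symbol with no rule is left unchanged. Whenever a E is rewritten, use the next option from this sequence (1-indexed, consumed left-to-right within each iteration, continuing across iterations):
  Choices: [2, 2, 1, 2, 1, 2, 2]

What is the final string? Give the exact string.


Step 0: ED
Step 1: EEDD  (used choices [2])
Step 2: EEDDEEDD  (used choices [2, 1])
Step 3: EEDDEEDDEEDEEDDD  (used choices [2, 1, 2, 2])

Answer: EEDDEEDDEEDEEDDD


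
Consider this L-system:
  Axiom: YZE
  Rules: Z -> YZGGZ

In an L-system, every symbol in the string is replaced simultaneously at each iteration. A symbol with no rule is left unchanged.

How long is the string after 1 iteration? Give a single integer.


Answer: 7

Derivation:
Step 0: length = 3
Step 1: length = 7


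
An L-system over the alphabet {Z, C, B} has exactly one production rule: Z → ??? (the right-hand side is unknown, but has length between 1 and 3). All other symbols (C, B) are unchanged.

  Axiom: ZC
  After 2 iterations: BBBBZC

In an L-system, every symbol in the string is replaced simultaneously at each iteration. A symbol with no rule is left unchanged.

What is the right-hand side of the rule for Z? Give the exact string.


Answer: BBZ

Derivation:
Trying Z → BBZ:
  Step 0: ZC
  Step 1: BBZC
  Step 2: BBBBZC
Matches the given result.


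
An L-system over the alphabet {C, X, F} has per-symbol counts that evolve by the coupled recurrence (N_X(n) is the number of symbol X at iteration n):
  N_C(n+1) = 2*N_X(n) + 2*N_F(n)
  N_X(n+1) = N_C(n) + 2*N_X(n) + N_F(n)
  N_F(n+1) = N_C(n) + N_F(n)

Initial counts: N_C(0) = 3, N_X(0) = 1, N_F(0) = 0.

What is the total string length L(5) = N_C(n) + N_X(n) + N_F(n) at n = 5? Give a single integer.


Answer: 1184

Derivation:
Step 0: N_C=3, N_X=1, N_F=0, L=4
Step 1: N_C=2, N_X=5, N_F=3, L=10
Step 2: N_C=16, N_X=15, N_F=5, L=36
Step 3: N_C=40, N_X=51, N_F=21, L=112
Step 4: N_C=144, N_X=163, N_F=61, L=368
Step 5: N_C=448, N_X=531, N_F=205, L=1184


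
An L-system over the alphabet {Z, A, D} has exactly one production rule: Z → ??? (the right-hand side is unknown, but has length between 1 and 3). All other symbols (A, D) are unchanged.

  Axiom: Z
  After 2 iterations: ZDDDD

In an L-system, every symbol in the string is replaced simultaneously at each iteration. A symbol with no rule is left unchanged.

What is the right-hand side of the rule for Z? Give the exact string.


Answer: ZDD

Derivation:
Trying Z → ZDD:
  Step 0: Z
  Step 1: ZDD
  Step 2: ZDDDD
Matches the given result.


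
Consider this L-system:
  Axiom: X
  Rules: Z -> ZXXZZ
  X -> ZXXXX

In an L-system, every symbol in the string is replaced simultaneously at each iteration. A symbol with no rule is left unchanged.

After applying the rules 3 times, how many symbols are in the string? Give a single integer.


Answer: 125

Derivation:
Step 0: length = 1
Step 1: length = 5
Step 2: length = 25
Step 3: length = 125


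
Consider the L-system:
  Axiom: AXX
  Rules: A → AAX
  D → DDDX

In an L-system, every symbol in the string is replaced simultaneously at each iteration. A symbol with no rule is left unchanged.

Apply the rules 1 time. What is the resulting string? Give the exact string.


Step 0: AXX
Step 1: AAXXX

Answer: AAXXX


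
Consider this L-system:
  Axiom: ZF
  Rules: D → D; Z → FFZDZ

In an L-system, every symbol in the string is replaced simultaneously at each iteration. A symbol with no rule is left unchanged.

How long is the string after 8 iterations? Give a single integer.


Step 0: length = 2
Step 1: length = 6
Step 2: length = 14
Step 3: length = 30
Step 4: length = 62
Step 5: length = 126
Step 6: length = 254
Step 7: length = 510
Step 8: length = 1022

Answer: 1022


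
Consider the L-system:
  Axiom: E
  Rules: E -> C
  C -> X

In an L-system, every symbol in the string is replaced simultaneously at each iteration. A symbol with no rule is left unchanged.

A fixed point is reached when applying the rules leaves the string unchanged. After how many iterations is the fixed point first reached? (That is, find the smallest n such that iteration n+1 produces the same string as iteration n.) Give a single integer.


Answer: 2

Derivation:
Step 0: E
Step 1: C
Step 2: X
Step 3: X  (unchanged — fixed point at step 2)


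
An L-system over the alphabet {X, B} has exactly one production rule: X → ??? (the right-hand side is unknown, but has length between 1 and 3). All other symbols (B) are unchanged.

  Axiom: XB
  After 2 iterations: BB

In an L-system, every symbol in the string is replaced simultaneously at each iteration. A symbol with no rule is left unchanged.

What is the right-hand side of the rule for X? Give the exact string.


Trying X → B:
  Step 0: XB
  Step 1: BB
  Step 2: BB
Matches the given result.

Answer: B


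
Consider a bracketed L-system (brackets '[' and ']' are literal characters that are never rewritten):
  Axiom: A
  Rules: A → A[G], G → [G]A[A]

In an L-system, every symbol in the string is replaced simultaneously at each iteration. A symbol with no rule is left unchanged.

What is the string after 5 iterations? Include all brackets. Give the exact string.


Step 0: A
Step 1: A[G]
Step 2: A[G][[G]A[A]]
Step 3: A[G][[G]A[A]][[[G]A[A]]A[G][A[G]]]
Step 4: A[G][[G]A[A]][[[G]A[A]]A[G][A[G]]][[[[G]A[A]]A[G][A[G]]]A[G][[G]A[A]][A[G][[G]A[A]]]]
Step 5: A[G][[G]A[A]][[[G]A[A]]A[G][A[G]]][[[[G]A[A]]A[G][A[G]]]A[G][[G]A[A]][A[G][[G]A[A]]]][[[[[G]A[A]]A[G][A[G]]]A[G][[G]A[A]][A[G][[G]A[A]]]]A[G][[G]A[A]][[[G]A[A]]A[G][A[G]]][A[G][[G]A[A]][[[G]A[A]]A[G][A[G]]]]]

Answer: A[G][[G]A[A]][[[G]A[A]]A[G][A[G]]][[[[G]A[A]]A[G][A[G]]]A[G][[G]A[A]][A[G][[G]A[A]]]][[[[[G]A[A]]A[G][A[G]]]A[G][[G]A[A]][A[G][[G]A[A]]]]A[G][[G]A[A]][[[G]A[A]]A[G][A[G]]][A[G][[G]A[A]][[[G]A[A]]A[G][A[G]]]]]


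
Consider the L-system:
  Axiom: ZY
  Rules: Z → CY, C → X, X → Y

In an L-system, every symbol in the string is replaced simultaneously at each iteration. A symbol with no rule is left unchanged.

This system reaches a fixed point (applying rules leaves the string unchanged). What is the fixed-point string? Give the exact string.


Step 0: ZY
Step 1: CYY
Step 2: XYY
Step 3: YYY
Step 4: YYY  (unchanged — fixed point at step 3)

Answer: YYY


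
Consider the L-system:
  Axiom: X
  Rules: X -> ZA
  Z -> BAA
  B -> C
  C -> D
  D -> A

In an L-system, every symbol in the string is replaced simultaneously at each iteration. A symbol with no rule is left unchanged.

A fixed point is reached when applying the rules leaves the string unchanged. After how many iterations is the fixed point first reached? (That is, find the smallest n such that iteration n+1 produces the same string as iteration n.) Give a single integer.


Step 0: X
Step 1: ZA
Step 2: BAAA
Step 3: CAAA
Step 4: DAAA
Step 5: AAAA
Step 6: AAAA  (unchanged — fixed point at step 5)

Answer: 5


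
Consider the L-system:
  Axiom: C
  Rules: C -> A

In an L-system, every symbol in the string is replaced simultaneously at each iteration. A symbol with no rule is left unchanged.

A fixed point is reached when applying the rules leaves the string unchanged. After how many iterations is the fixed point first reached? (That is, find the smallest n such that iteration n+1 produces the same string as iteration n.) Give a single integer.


Step 0: C
Step 1: A
Step 2: A  (unchanged — fixed point at step 1)

Answer: 1


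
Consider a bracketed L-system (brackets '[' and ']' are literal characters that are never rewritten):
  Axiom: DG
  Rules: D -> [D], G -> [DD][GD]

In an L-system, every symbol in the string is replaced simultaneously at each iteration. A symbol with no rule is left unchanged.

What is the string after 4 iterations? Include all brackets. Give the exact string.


Step 0: DG
Step 1: [D][DD][GD]
Step 2: [[D]][[D][D]][[DD][GD][D]]
Step 3: [[[D]]][[[D]][[D]]][[[D][D]][[DD][GD][D]][[D]]]
Step 4: [[[[D]]]][[[[D]]][[[D]]]][[[[D]][[D]]][[[D][D]][[DD][GD][D]][[D]]][[[D]]]]

Answer: [[[[D]]]][[[[D]]][[[D]]]][[[[D]][[D]]][[[D][D]][[DD][GD][D]][[D]]][[[D]]]]


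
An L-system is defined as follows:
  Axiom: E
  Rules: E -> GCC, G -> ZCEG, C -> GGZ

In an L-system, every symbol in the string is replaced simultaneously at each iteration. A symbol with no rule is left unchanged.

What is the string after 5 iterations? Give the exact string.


Answer: ZZGGZGCCZCEGZGGZGCCZCEGZZGGZGCCZCEGZCEGZCEGZZCEGZCEGZZZCEGZCEGZZCEGGGZGGZZGGZGCCZCEGZZCEGZCEGZZCEGGGZGGZZGGZGCCZCEGZZCEGZCEGZZCEGGGZGGZZGGZGCCZCEGZZZCEGZCEGZZCEGGGZGGZZGGZGCCZCEGZZCEGZCEGZZCEGGGZGGZZGGZGCCZCEGZ

Derivation:
Step 0: E
Step 1: GCC
Step 2: ZCEGGGZGGZ
Step 3: ZGGZGCCZCEGZCEGZCEGZZCEGZCEGZ
Step 4: ZZCEGZCEGZZCEGGGZGGZZGGZGCCZCEGZGGZGCCZCEGZGGZGCCZCEGZZGGZGCCZCEGZGGZGCCZCEGZ
Step 5: ZZGGZGCCZCEGZGGZGCCZCEGZZGGZGCCZCEGZCEGZCEGZZCEGZCEGZZZCEGZCEGZZCEGGGZGGZZGGZGCCZCEGZZCEGZCEGZZCEGGGZGGZZGGZGCCZCEGZZCEGZCEGZZCEGGGZGGZZGGZGCCZCEGZZZCEGZCEGZZCEGGGZGGZZGGZGCCZCEGZZCEGZCEGZZCEGGGZGGZZGGZGCCZCEGZ


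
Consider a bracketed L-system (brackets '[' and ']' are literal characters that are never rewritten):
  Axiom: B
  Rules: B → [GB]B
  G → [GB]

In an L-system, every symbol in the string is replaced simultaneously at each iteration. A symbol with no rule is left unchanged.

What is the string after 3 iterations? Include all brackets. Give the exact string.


Answer: [[[GB][GB]B][[GB][GB]B][GB]B][[GB][GB]B][GB]B

Derivation:
Step 0: B
Step 1: [GB]B
Step 2: [[GB][GB]B][GB]B
Step 3: [[[GB][GB]B][[GB][GB]B][GB]B][[GB][GB]B][GB]B


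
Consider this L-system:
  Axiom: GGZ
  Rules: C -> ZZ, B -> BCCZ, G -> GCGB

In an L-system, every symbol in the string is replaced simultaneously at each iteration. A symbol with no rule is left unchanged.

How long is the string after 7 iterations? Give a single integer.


Answer: 1839

Derivation:
Step 0: length = 3
Step 1: length = 9
Step 2: length = 29
Step 3: length = 79
Step 4: length = 189
Step 5: length = 419
Step 6: length = 889
Step 7: length = 1839


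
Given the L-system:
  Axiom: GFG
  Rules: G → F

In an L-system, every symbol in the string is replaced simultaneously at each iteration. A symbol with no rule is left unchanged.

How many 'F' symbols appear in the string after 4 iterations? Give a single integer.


Step 0: GFG  (1 'F')
Step 1: FFF  (3 'F')
Step 2: FFF  (3 'F')
Step 3: FFF  (3 'F')
Step 4: FFF  (3 'F')

Answer: 3


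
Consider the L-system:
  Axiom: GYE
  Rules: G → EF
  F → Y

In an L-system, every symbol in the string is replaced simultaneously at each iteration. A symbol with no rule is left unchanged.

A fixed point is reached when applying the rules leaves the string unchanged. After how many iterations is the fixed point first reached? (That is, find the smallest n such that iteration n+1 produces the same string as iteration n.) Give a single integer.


Answer: 2

Derivation:
Step 0: GYE
Step 1: EFYE
Step 2: EYYE
Step 3: EYYE  (unchanged — fixed point at step 2)


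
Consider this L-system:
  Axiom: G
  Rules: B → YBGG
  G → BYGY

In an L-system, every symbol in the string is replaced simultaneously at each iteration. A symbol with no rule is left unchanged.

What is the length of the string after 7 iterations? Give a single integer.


Answer: 865

Derivation:
Step 0: length = 1
Step 1: length = 4
Step 2: length = 10
Step 3: length = 25
Step 4: length = 61
Step 5: length = 148
Step 6: length = 358
Step 7: length = 865


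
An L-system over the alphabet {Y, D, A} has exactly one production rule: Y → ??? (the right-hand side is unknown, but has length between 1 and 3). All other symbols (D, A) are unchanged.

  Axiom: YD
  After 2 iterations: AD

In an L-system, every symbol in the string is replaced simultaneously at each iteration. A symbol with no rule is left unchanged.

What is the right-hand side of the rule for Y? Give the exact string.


Answer: A

Derivation:
Trying Y → A:
  Step 0: YD
  Step 1: AD
  Step 2: AD
Matches the given result.


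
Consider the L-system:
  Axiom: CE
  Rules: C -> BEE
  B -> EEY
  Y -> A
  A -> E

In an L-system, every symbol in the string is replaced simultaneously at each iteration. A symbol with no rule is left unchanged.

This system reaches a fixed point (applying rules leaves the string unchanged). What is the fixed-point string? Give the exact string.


Step 0: CE
Step 1: BEEE
Step 2: EEYEEE
Step 3: EEAEEE
Step 4: EEEEEE
Step 5: EEEEEE  (unchanged — fixed point at step 4)

Answer: EEEEEE


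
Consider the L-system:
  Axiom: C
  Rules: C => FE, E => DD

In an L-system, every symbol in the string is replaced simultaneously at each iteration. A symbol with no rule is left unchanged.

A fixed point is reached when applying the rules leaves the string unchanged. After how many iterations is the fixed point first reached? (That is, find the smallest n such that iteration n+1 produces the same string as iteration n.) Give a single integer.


Step 0: C
Step 1: FE
Step 2: FDD
Step 3: FDD  (unchanged — fixed point at step 2)

Answer: 2


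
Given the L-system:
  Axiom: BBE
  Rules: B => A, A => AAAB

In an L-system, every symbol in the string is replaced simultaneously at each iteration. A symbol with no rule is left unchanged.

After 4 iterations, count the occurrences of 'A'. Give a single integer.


Step 0: BBE  (0 'A')
Step 1: AAE  (2 'A')
Step 2: AAABAAABE  (6 'A')
Step 3: AAABAAABAAABAAAABAAABAAABAE  (20 'A')
Step 4: AAABAAABAAABAAAABAAABAAABAAAABAAABAAABAAAABAAABAAABAAABAAAABAAABAAABAAAABAAABAAABAAAABE  (66 'A')

Answer: 66


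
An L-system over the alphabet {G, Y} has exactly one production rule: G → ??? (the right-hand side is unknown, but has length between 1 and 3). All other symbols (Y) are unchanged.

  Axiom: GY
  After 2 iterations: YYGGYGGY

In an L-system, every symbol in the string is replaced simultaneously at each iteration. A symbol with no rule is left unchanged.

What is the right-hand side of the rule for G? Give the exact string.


Trying G → YGG:
  Step 0: GY
  Step 1: YGGY
  Step 2: YYGGYGGY
Matches the given result.

Answer: YGG


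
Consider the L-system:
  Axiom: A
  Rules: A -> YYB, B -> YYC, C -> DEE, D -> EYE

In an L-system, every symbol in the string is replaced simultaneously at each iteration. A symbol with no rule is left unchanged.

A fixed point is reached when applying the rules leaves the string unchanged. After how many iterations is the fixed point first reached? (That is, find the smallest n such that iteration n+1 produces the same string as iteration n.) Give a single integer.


Answer: 4

Derivation:
Step 0: A
Step 1: YYB
Step 2: YYYYC
Step 3: YYYYDEE
Step 4: YYYYEYEEE
Step 5: YYYYEYEEE  (unchanged — fixed point at step 4)


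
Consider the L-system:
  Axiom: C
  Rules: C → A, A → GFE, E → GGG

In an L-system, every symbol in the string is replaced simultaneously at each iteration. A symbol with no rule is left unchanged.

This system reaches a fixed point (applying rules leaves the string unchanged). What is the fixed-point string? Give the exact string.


Answer: GFGGG

Derivation:
Step 0: C
Step 1: A
Step 2: GFE
Step 3: GFGGG
Step 4: GFGGG  (unchanged — fixed point at step 3)


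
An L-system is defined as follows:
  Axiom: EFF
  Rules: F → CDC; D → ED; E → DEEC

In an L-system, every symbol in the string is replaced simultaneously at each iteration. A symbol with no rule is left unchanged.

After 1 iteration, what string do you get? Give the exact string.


Answer: DEECCDCCDC

Derivation:
Step 0: EFF
Step 1: DEECCDCCDC


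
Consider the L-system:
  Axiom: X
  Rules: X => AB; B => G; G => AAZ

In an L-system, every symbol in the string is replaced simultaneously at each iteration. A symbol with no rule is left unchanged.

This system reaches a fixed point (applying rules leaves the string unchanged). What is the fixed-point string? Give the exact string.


Answer: AAAZ

Derivation:
Step 0: X
Step 1: AB
Step 2: AG
Step 3: AAAZ
Step 4: AAAZ  (unchanged — fixed point at step 3)


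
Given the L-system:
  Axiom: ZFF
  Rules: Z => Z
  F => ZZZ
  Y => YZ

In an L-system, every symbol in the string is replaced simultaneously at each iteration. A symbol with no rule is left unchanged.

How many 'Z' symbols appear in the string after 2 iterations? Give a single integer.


Step 0: ZFF  (1 'Z')
Step 1: ZZZZZZZ  (7 'Z')
Step 2: ZZZZZZZ  (7 'Z')

Answer: 7


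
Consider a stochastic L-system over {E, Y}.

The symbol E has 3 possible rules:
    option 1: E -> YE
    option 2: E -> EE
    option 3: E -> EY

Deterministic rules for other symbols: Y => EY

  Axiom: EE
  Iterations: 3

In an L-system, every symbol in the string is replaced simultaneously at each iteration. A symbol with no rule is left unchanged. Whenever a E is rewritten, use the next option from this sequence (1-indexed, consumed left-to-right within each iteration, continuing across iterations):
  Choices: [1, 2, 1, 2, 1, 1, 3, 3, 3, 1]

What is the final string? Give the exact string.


Step 0: EE
Step 1: YEEE  (used choices [1, 2])
Step 2: EYYEEEYE  (used choices [1, 2, 1])
Step 3: YEEYEYEYEYEYEYYE  (used choices [1, 3, 3, 3, 1])

Answer: YEEYEYEYEYEYEYYE


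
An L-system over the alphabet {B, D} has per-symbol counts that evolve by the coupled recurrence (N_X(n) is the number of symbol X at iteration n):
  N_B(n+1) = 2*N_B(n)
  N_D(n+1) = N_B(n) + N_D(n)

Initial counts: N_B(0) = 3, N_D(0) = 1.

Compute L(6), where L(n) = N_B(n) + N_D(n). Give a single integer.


Answer: 382

Derivation:
Step 0: N_B=3, N_D=1, L=4
Step 1: N_B=6, N_D=4, L=10
Step 2: N_B=12, N_D=10, L=22
Step 3: N_B=24, N_D=22, L=46
Step 4: N_B=48, N_D=46, L=94
Step 5: N_B=96, N_D=94, L=190
Step 6: N_B=192, N_D=190, L=382


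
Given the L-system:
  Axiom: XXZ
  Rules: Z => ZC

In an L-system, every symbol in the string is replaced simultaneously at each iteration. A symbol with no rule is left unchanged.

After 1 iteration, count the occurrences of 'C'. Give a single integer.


Answer: 1

Derivation:
Step 0: XXZ  (0 'C')
Step 1: XXZC  (1 'C')


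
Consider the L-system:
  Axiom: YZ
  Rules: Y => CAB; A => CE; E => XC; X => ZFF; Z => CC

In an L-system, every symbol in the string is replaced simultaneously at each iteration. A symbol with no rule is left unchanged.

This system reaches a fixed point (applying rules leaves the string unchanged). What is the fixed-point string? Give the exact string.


Step 0: YZ
Step 1: CABCC
Step 2: CCEBCC
Step 3: CCXCBCC
Step 4: CCZFFCBCC
Step 5: CCCCFFCBCC
Step 6: CCCCFFCBCC  (unchanged — fixed point at step 5)

Answer: CCCCFFCBCC


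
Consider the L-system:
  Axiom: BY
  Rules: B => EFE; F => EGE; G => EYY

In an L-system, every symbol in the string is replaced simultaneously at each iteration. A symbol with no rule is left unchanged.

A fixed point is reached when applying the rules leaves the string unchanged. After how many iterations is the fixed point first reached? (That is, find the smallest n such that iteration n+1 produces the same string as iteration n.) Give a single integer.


Step 0: BY
Step 1: EFEY
Step 2: EEGEEY
Step 3: EEEYYEEY
Step 4: EEEYYEEY  (unchanged — fixed point at step 3)

Answer: 3


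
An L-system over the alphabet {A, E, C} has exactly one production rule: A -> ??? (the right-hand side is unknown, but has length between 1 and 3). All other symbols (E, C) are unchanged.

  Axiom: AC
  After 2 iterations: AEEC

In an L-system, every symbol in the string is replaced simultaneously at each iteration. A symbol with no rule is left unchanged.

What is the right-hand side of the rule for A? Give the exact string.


Answer: AE

Derivation:
Trying A -> AE:
  Step 0: AC
  Step 1: AEC
  Step 2: AEEC
Matches the given result.


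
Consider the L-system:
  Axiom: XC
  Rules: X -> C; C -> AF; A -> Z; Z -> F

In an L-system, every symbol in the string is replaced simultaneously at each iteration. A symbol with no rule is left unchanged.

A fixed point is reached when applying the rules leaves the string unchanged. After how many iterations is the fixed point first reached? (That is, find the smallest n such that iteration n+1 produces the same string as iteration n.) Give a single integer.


Answer: 4

Derivation:
Step 0: XC
Step 1: CAF
Step 2: AFZF
Step 3: ZFFF
Step 4: FFFF
Step 5: FFFF  (unchanged — fixed point at step 4)


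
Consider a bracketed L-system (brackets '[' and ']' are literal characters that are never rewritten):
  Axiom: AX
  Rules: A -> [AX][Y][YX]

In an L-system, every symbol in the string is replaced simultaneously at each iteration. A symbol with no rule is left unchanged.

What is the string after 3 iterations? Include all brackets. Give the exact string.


Answer: [[[AX][Y][YX]X][Y][YX]X][Y][YX]X

Derivation:
Step 0: AX
Step 1: [AX][Y][YX]X
Step 2: [[AX][Y][YX]X][Y][YX]X
Step 3: [[[AX][Y][YX]X][Y][YX]X][Y][YX]X


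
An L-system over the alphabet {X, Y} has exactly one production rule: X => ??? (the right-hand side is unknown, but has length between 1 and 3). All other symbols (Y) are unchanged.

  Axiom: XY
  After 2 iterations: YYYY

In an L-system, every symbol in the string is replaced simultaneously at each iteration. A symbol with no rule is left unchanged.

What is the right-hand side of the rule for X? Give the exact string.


Trying X => YYY:
  Step 0: XY
  Step 1: YYYY
  Step 2: YYYY
Matches the given result.

Answer: YYY


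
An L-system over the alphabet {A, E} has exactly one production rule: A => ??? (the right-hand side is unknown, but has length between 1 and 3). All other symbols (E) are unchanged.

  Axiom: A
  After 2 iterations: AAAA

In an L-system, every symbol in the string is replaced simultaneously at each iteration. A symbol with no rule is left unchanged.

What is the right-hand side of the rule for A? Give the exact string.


Trying A => AA:
  Step 0: A
  Step 1: AA
  Step 2: AAAA
Matches the given result.

Answer: AA


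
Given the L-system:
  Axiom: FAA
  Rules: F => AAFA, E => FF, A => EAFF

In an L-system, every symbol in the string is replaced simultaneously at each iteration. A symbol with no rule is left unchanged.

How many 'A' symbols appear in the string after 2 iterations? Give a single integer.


Step 0: FAA  (2 'A')
Step 1: AAFAEAFFEAFF  (5 'A')
Step 2: EAFFEAFFAAFAEAFFFFEAFFAAFAAAFAFFEAFFAAFAAAFA  (20 'A')

Answer: 20


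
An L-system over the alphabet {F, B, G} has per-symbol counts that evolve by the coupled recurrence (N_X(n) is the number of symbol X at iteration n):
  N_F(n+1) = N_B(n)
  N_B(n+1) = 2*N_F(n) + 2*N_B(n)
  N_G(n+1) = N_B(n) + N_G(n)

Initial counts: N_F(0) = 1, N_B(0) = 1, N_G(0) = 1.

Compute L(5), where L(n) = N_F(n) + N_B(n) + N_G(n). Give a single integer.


Step 0: N_F=1, N_B=1, N_G=1, L=3
Step 1: N_F=1, N_B=4, N_G=2, L=7
Step 2: N_F=4, N_B=10, N_G=6, L=20
Step 3: N_F=10, N_B=28, N_G=16, L=54
Step 4: N_F=28, N_B=76, N_G=44, L=148
Step 5: N_F=76, N_B=208, N_G=120, L=404

Answer: 404


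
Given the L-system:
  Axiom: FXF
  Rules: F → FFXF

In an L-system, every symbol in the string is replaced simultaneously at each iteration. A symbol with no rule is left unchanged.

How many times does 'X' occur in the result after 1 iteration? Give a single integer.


Answer: 3

Derivation:
Step 0: FXF  (1 'X')
Step 1: FFXFXFFXF  (3 'X')


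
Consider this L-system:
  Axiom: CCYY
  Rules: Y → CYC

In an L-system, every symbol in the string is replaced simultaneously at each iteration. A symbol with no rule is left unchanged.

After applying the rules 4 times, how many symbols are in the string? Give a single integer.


Step 0: length = 4
Step 1: length = 8
Step 2: length = 12
Step 3: length = 16
Step 4: length = 20

Answer: 20
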